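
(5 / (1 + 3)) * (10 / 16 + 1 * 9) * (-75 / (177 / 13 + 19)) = -375375 / 13568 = -27.67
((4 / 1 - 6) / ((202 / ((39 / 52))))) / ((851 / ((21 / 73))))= -63 / 25097692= -0.00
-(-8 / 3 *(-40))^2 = -102400 / 9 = -11377.78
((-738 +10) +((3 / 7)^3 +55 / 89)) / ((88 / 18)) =-49955373 / 335797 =-148.77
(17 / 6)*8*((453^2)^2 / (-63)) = -106056662604 / 7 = -15150951800.57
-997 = -997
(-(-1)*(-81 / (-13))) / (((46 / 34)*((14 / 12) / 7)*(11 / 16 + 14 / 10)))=660960 / 49933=13.24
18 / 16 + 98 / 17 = 937 / 136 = 6.89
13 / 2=6.50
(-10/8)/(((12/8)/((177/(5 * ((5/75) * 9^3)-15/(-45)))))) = -177/292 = -0.61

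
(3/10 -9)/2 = -87/20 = -4.35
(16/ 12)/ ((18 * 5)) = 2/ 135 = 0.01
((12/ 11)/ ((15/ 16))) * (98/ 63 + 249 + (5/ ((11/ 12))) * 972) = 7035968/ 1089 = 6460.94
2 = 2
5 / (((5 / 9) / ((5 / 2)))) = 45 / 2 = 22.50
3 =3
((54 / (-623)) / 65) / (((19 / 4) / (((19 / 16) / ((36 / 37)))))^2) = -1369 / 15550080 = -0.00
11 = 11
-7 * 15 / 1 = -105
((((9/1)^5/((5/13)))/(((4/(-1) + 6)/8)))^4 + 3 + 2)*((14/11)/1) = 181016805542288261447502.20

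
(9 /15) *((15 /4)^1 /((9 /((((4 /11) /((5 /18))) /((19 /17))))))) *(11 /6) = 51 /95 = 0.54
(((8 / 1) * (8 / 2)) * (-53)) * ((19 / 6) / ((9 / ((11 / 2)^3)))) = -2680634 / 27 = -99282.74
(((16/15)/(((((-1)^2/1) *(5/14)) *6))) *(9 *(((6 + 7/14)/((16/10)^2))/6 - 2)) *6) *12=-25431/50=-508.62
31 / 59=0.53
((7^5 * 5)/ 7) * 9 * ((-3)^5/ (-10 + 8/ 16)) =52509870/ 19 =2763677.37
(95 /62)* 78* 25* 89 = 8243625 /31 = 265923.39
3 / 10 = 0.30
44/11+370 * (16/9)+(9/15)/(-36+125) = 2650447/4005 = 661.78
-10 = -10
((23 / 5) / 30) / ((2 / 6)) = 23 / 50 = 0.46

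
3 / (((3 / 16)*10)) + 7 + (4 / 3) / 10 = 131 / 15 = 8.73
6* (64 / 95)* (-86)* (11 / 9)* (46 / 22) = -253184 / 285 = -888.36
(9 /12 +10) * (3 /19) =129 /76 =1.70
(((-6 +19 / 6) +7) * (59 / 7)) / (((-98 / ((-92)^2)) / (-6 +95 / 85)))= 259051300 / 17493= 14808.85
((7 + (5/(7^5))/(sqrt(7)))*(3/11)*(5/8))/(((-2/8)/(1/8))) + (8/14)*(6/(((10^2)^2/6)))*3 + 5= 3395377/770000 - 75*sqrt(7)/20706224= 4.41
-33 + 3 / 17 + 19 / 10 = -5257 / 170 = -30.92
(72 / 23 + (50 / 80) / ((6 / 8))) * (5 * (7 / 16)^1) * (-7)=-134015 / 2208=-60.70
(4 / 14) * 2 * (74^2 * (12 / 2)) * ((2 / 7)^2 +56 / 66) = 65887232 / 3773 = 17462.82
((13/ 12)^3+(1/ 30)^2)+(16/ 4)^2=746173/ 43200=17.27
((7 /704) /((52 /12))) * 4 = 0.01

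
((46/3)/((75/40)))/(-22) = -0.37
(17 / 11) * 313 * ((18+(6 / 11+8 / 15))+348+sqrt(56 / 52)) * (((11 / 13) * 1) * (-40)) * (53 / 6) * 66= -136647707072 / 39 - 124085720 * sqrt(182) / 169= -3513692732.91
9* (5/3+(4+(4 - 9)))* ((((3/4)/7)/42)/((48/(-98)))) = -1/32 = -0.03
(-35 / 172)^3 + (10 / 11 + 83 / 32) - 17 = -755947139 / 55972928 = -13.51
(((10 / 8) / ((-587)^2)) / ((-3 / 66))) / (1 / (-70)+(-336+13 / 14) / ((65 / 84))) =25025 / 135779826433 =0.00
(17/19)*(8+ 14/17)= 150/19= 7.89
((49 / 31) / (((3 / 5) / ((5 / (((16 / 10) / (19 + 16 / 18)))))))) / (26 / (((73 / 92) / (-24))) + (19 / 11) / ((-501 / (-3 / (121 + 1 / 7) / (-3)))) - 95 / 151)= -2353281891903250 / 11311680995802477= -0.21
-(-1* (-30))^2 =-900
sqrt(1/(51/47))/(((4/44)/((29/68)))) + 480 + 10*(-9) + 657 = 319*sqrt(2397)/3468 + 1047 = 1051.50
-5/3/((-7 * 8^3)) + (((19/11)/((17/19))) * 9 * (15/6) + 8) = 103419047/2010624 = 51.44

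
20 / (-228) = -5 / 57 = -0.09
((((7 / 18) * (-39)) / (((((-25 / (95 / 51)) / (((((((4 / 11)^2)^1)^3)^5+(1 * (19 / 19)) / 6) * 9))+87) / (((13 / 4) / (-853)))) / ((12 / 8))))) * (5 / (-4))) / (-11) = 0.00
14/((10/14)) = 98/5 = 19.60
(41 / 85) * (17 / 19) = 41 / 95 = 0.43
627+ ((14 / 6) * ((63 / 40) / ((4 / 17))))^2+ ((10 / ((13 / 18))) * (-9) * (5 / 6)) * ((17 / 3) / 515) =29815445139 / 34278400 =869.80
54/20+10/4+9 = 71/5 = 14.20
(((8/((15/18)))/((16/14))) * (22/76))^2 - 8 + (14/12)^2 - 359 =-116875079/324900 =-359.73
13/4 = 3.25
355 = 355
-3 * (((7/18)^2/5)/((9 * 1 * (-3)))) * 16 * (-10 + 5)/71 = -196/51759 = -0.00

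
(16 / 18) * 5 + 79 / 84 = 1357 / 252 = 5.38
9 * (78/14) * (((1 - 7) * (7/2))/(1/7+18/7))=-7371/19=-387.95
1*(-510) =-510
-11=-11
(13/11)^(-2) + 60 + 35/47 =488182/7943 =61.46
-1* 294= -294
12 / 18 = 2 / 3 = 0.67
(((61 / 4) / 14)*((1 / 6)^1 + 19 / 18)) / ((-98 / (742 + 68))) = -30195 / 2744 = -11.00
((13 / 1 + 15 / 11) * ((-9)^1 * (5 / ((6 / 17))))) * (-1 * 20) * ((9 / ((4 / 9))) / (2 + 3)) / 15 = 108783 / 11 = 9889.36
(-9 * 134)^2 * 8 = 11635488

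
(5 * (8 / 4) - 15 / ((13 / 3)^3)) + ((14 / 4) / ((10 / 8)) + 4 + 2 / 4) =376031 / 21970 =17.12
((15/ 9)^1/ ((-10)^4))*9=3/ 2000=0.00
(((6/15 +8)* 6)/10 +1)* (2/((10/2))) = 302/125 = 2.42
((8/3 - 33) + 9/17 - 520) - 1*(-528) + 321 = 15259/51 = 299.20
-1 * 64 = -64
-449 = -449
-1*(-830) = 830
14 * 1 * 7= 98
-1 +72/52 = 5/13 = 0.38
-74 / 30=-37 / 15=-2.47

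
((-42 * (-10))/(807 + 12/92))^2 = 13225/48841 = 0.27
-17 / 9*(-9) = 17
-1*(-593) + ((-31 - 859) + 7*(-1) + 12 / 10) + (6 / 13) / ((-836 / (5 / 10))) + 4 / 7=-114961809 / 380380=-302.23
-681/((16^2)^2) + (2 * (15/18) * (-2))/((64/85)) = -872443/196608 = -4.44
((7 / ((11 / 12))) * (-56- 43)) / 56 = -27 / 2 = -13.50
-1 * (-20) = 20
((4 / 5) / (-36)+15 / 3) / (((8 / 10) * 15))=0.41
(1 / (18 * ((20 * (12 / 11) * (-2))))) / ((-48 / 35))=0.00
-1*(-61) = 61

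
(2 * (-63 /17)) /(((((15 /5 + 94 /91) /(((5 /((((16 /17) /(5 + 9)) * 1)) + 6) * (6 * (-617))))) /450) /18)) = 27634674699450 /6239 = 4429343596.64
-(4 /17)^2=-16 /289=-0.06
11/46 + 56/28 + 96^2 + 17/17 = 424085/46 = 9219.24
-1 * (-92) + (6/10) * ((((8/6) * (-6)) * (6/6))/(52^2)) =155477/1690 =92.00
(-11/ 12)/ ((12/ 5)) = -55/ 144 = -0.38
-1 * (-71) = 71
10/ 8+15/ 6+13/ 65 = 79/ 20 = 3.95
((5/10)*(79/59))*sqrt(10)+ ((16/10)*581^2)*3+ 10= 79*sqrt(10)/118+ 8101514/5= 1620304.92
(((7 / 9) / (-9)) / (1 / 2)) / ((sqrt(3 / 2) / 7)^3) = -9604 * sqrt(6) / 729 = -32.27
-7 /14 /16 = -0.03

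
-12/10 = -6/5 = -1.20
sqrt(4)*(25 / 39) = 1.28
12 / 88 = 3 / 22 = 0.14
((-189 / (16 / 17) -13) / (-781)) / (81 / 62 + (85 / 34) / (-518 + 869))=0.21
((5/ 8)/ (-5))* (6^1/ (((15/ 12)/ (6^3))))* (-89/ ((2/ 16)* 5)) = 461376/ 25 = 18455.04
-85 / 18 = -4.72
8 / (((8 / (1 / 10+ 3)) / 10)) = 31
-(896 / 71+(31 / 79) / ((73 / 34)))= -5242066 / 409457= -12.80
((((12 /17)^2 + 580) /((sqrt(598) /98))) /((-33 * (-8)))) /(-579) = -2055109 * sqrt(598) /3302109954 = -0.02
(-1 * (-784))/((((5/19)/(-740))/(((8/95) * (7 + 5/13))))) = -89112576/65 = -1370962.71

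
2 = 2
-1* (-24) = 24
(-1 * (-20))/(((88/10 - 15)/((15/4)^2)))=-5625/124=-45.36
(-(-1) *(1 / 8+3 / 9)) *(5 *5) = 275 / 24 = 11.46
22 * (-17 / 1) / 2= -187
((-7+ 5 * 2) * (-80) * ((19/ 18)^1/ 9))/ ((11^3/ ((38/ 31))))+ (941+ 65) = 1120702402/ 1114047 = 1005.97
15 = 15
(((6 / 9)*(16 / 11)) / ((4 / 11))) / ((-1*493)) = -8 / 1479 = -0.01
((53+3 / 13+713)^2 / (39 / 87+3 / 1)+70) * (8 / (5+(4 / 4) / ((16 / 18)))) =6579673392 / 29575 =222474.16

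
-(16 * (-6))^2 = -9216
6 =6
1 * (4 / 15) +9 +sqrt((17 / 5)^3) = 17 * sqrt(85) / 25 +139 / 15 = 15.54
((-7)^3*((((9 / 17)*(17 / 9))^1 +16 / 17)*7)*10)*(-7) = 5546310 / 17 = 326253.53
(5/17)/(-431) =-5/7327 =-0.00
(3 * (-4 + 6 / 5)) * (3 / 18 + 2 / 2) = -49 / 5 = -9.80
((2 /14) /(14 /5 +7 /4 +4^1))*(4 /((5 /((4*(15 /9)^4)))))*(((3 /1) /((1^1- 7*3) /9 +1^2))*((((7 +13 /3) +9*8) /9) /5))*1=-2000000 /1066527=-1.88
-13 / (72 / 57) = -247 / 24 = -10.29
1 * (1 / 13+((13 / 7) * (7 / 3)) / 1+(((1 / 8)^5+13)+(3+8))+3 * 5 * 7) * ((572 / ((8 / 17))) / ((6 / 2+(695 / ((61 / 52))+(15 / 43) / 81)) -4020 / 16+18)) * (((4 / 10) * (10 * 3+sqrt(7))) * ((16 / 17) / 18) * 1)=305.68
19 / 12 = 1.58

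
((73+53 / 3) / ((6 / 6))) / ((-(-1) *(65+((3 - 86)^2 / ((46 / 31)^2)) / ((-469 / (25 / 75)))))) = 269933888 / 186898451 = 1.44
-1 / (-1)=1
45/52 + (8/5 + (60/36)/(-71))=135233/55380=2.44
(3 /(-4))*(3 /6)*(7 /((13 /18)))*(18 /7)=-243 /26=-9.35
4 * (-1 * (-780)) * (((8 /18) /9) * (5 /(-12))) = -5200 /81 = -64.20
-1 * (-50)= 50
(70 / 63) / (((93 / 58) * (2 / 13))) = 3770 / 837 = 4.50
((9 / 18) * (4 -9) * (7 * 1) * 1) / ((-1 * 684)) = 35 / 1368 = 0.03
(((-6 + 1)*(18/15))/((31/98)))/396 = -49/1023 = -0.05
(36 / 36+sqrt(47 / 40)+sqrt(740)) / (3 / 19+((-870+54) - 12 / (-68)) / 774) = -55556 *sqrt(185) / 24893 - 13889 *sqrt(470) / 248930 - 27778 / 24893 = -32.68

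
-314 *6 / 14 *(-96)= 90432 / 7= 12918.86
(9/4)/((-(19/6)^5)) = -17496/2476099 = -0.01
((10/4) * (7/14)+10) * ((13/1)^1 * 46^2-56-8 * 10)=307935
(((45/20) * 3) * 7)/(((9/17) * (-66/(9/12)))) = -357/352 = -1.01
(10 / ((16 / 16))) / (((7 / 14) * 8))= 5 / 2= 2.50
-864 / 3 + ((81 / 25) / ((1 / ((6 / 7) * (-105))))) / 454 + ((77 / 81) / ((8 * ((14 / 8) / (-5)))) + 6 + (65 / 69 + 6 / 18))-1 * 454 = -3111309869 / 4229010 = -735.71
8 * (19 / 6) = 76 / 3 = 25.33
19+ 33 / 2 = 35.50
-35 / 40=-7 / 8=-0.88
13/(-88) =-13/88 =-0.15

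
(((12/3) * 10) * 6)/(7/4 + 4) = 960/23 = 41.74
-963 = -963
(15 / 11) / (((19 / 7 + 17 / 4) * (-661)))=-28 / 94523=-0.00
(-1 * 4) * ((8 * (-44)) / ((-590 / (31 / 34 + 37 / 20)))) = -165264 / 25075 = -6.59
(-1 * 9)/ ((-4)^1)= 9/ 4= 2.25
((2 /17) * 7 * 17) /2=7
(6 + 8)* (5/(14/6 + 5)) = 105/11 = 9.55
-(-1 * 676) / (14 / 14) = 676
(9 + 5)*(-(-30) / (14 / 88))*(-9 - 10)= -50160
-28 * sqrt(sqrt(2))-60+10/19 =-1130/19-28 * 2^(1/4) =-92.77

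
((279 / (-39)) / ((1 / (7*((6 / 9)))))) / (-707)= 62 / 1313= 0.05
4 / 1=4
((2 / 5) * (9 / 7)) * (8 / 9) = 0.46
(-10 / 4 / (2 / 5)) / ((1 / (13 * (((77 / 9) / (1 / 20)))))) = -125125 / 9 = -13902.78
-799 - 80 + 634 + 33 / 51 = -4154 / 17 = -244.35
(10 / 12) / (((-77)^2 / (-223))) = -1115 / 35574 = -0.03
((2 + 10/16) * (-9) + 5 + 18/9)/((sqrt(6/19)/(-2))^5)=48013 * sqrt(114)/54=9493.31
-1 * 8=-8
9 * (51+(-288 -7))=-2196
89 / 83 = 1.07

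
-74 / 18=-4.11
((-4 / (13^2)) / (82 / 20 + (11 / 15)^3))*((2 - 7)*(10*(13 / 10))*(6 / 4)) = 202500 / 394381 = 0.51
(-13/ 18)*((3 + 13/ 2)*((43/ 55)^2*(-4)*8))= 3653624/ 27225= 134.20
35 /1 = 35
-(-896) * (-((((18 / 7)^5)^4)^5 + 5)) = -43098333750722163019194960354816601285455547865424047519015389181351151853504364678033667901665494950314441875802056218118320768 / 462068072803536855906378252728602401551029028414946485847699333055955922805275437143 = -93272693543245108931778000000000000000000000.00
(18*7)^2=15876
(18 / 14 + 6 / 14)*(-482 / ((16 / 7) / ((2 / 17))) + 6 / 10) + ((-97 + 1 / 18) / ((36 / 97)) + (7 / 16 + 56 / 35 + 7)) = -226458481 / 771120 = -293.67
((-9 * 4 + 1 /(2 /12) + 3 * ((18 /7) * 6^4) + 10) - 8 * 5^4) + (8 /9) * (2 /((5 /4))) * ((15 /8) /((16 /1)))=4977.88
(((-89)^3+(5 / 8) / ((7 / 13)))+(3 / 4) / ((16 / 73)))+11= -315819131 / 448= -704953.42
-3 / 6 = -1 / 2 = -0.50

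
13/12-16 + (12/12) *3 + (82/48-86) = -2309/24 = -96.21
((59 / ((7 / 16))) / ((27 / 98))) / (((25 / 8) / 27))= 105728 / 25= 4229.12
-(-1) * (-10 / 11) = -10 / 11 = -0.91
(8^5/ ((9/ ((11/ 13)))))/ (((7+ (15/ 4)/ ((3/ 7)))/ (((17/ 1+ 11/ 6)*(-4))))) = -325844992/ 22113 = -14735.45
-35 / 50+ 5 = 43 / 10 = 4.30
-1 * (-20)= 20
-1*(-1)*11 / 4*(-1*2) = -11 / 2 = -5.50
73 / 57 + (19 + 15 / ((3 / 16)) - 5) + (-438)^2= 10940539 / 57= 191939.28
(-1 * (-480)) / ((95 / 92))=8832 / 19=464.84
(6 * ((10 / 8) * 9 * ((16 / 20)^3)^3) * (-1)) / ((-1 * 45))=393216 / 1953125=0.20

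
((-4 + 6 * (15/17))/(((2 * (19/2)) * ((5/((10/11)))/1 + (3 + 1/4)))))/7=88/79135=0.00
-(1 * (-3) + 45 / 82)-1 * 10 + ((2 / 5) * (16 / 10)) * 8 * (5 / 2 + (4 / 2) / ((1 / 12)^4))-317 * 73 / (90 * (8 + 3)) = 21545021459 / 101475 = 212318.52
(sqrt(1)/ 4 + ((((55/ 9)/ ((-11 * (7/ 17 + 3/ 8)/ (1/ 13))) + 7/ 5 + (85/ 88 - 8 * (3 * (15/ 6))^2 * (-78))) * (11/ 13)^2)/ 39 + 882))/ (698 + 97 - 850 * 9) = -5038792066279/ 22624990291800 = -0.22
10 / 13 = 0.77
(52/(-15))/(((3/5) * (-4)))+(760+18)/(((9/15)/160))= 1867213/9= 207468.11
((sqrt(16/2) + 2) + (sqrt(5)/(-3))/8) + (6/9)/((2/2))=5.40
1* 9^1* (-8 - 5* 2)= -162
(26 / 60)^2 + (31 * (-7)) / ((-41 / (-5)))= -969571 / 36900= -26.28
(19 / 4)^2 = 361 / 16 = 22.56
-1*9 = -9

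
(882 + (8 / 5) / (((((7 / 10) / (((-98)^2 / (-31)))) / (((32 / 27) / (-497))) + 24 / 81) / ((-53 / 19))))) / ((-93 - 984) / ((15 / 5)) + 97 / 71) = -415984116975 / 169362485912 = -2.46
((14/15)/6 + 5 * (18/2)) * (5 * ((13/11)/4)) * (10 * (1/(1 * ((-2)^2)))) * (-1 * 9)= -16510/11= -1500.91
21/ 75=7/ 25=0.28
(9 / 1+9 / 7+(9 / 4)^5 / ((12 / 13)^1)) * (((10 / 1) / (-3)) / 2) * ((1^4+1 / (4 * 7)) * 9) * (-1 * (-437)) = -396550526175 / 802816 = -493949.46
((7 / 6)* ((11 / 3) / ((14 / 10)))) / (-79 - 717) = -55 / 14328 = -0.00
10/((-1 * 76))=-5/38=-0.13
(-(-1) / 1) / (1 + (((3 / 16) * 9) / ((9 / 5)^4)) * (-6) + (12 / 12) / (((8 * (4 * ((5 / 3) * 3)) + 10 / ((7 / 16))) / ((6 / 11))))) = 570240 / 21941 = 25.99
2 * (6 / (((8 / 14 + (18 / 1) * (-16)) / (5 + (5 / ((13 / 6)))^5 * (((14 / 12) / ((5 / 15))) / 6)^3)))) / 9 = -93518635 / 1120562274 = -0.08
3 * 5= 15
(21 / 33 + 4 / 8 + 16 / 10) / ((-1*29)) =-301 / 3190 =-0.09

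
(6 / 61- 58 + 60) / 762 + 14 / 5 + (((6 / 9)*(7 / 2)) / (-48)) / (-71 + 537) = 7284852247 / 2599273440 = 2.80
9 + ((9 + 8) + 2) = 28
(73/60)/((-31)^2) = 73/57660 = 0.00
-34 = -34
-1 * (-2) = 2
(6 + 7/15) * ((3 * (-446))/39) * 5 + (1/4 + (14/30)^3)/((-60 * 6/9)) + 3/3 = -7780201711/7020000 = -1108.29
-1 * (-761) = 761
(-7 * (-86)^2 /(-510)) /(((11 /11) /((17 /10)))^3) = 3740527 /7500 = 498.74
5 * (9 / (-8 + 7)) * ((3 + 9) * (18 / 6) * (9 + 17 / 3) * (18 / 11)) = -38880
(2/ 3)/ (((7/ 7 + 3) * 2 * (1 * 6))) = 1/ 72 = 0.01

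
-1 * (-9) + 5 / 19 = 176 / 19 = 9.26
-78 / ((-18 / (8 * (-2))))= -208 / 3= -69.33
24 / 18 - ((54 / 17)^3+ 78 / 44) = -32.49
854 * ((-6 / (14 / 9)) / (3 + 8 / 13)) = -42822 / 47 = -911.11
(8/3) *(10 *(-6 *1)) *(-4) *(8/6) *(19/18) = 24320/27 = 900.74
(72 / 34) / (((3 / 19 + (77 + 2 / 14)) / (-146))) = -233016 / 58259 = -4.00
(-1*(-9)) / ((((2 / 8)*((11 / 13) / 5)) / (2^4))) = 37440 / 11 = 3403.64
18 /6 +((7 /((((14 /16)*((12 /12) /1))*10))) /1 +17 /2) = 12.30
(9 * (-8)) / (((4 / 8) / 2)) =-288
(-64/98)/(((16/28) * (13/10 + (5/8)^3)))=-20480/27671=-0.74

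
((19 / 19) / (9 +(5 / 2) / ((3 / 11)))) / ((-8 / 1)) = -3 / 436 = -0.01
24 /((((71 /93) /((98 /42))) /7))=36456 /71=513.46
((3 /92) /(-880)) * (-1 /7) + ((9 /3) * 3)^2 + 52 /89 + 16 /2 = 89.58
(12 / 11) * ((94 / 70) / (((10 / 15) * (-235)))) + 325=625607 / 1925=324.99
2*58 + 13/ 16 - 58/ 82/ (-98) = 3755053/ 32144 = 116.82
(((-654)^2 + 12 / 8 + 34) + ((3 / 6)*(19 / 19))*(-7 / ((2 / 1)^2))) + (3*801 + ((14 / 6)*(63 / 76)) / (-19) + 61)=1242459543 / 2888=430214.52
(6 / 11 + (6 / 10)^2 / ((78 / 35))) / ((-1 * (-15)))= 337 / 7150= 0.05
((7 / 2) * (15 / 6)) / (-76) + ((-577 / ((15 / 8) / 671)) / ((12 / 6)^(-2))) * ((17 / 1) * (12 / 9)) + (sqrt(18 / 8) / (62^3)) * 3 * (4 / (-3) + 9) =-3814924052697859 / 203770440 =-18721675.49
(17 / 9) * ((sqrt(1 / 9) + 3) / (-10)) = -17 / 27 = -0.63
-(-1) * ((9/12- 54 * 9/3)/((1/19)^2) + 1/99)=-23051651/396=-58211.24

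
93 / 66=31 / 22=1.41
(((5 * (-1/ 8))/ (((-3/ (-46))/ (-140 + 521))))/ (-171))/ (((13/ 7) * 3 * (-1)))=-102235/ 26676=-3.83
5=5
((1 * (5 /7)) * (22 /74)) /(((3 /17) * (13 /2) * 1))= 1870 /10101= 0.19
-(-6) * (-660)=-3960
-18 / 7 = -2.57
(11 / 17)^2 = 121 / 289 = 0.42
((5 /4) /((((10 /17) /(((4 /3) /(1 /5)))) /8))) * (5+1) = 680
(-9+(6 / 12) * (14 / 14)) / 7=-17 / 14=-1.21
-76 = -76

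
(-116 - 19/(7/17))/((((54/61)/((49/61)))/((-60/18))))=39725/81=490.43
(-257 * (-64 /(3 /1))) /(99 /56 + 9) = 921088 /1809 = 509.17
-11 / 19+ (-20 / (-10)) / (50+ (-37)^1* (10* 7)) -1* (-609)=14681181 / 24130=608.42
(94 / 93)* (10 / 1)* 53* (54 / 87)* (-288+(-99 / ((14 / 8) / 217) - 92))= -3783131520 / 899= -4208155.19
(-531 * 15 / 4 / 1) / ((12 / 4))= -2655 / 4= -663.75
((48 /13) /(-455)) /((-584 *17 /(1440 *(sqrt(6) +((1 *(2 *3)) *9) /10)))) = 0.01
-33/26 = -1.27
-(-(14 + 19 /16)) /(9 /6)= 81 /8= 10.12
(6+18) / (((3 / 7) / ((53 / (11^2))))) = 2968 / 121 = 24.53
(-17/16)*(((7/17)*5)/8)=-35/128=-0.27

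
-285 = -285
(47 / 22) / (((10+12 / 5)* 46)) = 235 / 62744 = 0.00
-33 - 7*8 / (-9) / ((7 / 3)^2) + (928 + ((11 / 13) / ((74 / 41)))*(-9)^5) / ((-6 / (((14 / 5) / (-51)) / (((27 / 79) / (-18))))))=99387034588 / 7727265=12861.86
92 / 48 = 23 / 12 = 1.92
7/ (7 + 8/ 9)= 63/ 71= 0.89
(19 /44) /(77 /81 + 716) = 1539 /2555212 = 0.00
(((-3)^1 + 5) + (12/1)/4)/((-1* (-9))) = 5/9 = 0.56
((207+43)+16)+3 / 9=799 / 3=266.33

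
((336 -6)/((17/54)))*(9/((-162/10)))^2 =5500/17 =323.53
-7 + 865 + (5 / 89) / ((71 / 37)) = 5421887 / 6319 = 858.03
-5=-5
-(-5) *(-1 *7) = -35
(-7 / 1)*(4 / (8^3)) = -0.05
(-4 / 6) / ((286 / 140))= -140 / 429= -0.33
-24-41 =-65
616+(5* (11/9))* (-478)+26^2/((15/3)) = -97646/45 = -2169.91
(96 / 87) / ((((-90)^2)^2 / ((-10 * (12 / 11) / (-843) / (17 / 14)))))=224 / 1249758142875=0.00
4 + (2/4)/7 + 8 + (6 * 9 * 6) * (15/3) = 22849/14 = 1632.07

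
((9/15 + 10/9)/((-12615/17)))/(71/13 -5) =-17017/3406050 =-0.00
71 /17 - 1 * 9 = -82 /17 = -4.82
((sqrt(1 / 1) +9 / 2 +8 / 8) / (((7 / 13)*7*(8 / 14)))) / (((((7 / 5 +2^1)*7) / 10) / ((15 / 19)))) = 63375 / 63308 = 1.00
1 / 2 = 0.50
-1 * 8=-8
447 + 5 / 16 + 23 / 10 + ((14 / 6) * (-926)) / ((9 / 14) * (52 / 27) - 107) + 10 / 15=250906567 / 533040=470.71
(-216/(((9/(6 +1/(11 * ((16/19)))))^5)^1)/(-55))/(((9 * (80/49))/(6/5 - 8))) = -9567033829609375/36563462560677888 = -0.26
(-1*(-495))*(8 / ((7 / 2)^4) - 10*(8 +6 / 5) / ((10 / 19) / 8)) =-1661928048 / 2401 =-692181.61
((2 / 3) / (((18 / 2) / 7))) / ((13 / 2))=0.08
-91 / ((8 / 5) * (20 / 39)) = -3549 / 32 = -110.91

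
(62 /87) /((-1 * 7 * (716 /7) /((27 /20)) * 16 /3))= -837 /3322240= -0.00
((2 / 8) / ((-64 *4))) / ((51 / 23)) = -23 / 52224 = -0.00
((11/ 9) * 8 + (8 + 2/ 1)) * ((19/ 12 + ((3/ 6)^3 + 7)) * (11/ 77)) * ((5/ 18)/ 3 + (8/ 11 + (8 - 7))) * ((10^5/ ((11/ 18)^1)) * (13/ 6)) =297045287500/ 18711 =15875436.24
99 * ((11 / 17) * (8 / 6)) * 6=8712 / 17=512.47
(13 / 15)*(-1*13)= -169 / 15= -11.27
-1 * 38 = -38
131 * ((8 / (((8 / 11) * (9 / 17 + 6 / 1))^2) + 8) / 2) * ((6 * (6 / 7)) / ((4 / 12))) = 323640609 / 38332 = 8443.09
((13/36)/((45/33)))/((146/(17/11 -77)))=-1079/7884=-0.14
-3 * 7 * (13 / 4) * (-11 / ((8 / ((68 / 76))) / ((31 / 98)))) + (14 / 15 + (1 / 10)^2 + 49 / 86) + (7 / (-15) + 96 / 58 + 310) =270081408463 / 796084800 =339.26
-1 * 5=-5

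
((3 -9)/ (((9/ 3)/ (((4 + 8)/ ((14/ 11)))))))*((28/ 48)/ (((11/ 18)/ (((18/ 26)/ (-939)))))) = 54/ 4069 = 0.01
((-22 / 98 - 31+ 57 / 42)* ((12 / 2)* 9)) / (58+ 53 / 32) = -2528928 / 93541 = -27.04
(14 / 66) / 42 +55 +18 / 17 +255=311.06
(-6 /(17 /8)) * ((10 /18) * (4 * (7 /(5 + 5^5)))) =-224 /15963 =-0.01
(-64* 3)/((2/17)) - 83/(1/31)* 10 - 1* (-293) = -27069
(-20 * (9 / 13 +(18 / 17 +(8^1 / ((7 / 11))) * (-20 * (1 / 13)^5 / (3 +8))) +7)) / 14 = -3866560980 / 309287069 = -12.50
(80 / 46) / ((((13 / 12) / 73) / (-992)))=-34759680 / 299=-116253.11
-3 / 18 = -1 / 6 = -0.17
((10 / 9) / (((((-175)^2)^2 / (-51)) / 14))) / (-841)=68 / 67608515625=0.00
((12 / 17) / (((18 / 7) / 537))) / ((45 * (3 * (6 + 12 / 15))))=1253 / 7803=0.16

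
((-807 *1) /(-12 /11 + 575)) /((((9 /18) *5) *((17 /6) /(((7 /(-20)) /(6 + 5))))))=16947 /2683025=0.01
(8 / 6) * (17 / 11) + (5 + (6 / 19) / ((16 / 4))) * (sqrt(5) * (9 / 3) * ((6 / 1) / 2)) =68 / 33 + 1737 * sqrt(5) / 38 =104.27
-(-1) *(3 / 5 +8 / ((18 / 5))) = 127 / 45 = 2.82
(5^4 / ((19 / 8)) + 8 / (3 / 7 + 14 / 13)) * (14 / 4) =2445912 / 2603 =939.65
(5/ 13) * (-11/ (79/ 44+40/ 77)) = -16940/ 9269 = -1.83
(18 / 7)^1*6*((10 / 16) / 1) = 135 / 14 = 9.64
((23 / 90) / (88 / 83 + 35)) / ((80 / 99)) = 20999 / 2394400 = 0.01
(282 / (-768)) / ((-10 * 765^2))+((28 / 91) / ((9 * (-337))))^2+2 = 28754734224382567 / 14377366587168000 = 2.00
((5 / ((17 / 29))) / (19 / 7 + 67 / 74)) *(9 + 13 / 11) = 1682464 / 70125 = 23.99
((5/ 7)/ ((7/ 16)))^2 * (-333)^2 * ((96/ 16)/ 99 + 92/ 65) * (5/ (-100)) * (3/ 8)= -2808596592/ 343343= -8180.15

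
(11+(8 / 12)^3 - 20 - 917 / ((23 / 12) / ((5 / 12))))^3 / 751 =-2156689088000000 / 179851778811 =-11991.48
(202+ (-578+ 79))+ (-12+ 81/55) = -16914/55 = -307.53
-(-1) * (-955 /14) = -955 /14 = -68.21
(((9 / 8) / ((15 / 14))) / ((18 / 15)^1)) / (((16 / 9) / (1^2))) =63 / 128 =0.49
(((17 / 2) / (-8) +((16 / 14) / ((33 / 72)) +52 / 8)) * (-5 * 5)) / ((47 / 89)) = -21740475 / 57904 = -375.46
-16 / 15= -1.07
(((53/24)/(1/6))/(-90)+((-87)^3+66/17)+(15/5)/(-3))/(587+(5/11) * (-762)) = -44330237831/16199640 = -2736.50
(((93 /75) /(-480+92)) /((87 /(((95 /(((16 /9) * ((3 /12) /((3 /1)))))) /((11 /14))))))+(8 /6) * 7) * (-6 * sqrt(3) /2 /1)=-34544839 * sqrt(3) /1237720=-48.34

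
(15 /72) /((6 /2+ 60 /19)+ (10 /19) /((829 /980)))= 78755 /2563032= 0.03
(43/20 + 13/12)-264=-7823/30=-260.77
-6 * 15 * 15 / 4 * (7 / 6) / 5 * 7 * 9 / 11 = -19845 / 44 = -451.02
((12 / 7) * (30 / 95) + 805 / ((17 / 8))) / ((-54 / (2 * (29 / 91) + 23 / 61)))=-804992744 / 112957299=-7.13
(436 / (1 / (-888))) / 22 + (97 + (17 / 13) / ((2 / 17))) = -5002263 / 286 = -17490.43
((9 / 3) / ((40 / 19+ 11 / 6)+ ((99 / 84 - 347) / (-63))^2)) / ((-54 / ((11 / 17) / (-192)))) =1505427 / 273945871000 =0.00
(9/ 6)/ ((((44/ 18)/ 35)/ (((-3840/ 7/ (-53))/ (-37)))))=-129600/ 21571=-6.01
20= 20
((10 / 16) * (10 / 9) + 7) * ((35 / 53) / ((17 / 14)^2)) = 475055 / 137853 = 3.45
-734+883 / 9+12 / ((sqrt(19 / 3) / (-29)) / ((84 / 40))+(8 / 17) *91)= -843316357160383 / 1326785486877+5280030 *sqrt(57) / 147420609653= -635.61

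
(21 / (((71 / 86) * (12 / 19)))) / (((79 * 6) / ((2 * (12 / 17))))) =11438 / 95353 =0.12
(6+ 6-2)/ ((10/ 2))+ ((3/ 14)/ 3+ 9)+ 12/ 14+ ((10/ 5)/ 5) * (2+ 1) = 919/ 70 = 13.13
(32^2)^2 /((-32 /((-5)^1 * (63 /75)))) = 688128 /5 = 137625.60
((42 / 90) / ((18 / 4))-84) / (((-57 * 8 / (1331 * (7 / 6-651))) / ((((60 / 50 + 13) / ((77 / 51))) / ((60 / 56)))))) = -3224723163739 / 2308500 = -1396891.13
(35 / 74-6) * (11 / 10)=-4499 / 740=-6.08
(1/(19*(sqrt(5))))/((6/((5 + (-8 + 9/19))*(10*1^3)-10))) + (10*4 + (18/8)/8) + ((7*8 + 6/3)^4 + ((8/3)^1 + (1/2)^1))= 1086387787/96-67*sqrt(5)/1083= 11316539.31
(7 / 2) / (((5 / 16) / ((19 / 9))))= 23.64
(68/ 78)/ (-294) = -17/ 5733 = -0.00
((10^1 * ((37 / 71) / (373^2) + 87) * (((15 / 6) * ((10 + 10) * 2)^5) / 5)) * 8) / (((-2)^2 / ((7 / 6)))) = 3080089134080000000 / 29634477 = 103936004474.79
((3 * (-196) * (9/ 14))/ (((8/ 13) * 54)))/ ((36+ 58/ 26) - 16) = -1183/ 2312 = -0.51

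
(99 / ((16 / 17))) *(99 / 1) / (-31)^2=166617 / 15376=10.84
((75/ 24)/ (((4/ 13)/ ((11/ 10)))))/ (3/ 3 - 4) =-715/ 192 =-3.72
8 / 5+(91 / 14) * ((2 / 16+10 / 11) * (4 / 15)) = 2239 / 660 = 3.39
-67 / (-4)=16.75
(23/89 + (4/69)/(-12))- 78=-1432322/18423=-77.75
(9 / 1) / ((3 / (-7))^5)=-16807 / 27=-622.48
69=69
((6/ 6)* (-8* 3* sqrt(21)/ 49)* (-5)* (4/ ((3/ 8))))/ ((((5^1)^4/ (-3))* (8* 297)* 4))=-8* sqrt(21)/ 606375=-0.00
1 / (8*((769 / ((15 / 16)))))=15 / 98432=0.00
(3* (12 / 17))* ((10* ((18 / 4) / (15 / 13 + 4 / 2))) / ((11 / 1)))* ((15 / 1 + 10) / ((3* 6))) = 29250 / 7667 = 3.82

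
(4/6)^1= 2/3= 0.67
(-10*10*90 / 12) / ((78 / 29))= -3625 / 13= -278.85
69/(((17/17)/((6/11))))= 37.64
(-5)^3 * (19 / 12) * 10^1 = -11875 / 6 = -1979.17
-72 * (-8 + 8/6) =480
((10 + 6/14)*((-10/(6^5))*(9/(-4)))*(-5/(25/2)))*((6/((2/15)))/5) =-73/672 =-0.11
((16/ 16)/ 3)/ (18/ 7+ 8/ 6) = 7/ 82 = 0.09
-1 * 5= -5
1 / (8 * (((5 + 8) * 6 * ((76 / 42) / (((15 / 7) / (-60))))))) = -1 / 31616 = -0.00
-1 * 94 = -94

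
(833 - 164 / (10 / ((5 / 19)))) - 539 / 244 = 3831539 / 4636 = 826.48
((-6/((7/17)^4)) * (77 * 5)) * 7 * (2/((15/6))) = -449990.69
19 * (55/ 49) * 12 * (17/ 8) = 53295/ 98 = 543.83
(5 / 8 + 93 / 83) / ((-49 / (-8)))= 1159 / 4067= 0.28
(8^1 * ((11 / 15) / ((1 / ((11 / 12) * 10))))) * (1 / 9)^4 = 484 / 59049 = 0.01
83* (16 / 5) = 1328 / 5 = 265.60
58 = 58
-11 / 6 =-1.83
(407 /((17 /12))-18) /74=2289 /629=3.64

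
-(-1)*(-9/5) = -9/5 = -1.80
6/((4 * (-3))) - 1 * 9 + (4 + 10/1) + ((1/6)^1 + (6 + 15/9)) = 12.33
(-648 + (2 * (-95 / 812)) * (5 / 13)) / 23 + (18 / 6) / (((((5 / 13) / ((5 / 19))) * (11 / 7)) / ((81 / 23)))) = -598196957 / 25371346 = -23.58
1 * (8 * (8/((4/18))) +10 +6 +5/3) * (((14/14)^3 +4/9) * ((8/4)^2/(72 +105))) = 47684/4779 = 9.98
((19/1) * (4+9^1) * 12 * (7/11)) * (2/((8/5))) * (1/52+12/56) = 24225/44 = 550.57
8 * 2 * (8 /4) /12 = 2.67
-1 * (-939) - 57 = 882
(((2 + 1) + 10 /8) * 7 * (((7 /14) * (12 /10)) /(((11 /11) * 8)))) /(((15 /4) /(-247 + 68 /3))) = -80087 /600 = -133.48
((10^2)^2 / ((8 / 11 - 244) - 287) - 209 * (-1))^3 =1364295955675655673 / 198461344537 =6874366.18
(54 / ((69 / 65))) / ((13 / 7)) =630 / 23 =27.39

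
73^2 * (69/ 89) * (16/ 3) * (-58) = -1278001.98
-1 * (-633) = 633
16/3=5.33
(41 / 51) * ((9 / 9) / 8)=41 / 408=0.10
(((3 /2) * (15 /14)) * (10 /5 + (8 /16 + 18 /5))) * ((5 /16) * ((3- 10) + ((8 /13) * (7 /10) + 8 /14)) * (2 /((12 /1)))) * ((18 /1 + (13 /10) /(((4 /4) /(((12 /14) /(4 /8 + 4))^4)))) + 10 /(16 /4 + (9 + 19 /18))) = -383193847624439 /6686453854080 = -57.31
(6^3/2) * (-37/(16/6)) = -2997/2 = -1498.50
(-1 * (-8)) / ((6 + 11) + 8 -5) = 2 / 5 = 0.40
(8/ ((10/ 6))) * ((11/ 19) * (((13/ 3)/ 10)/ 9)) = 572/ 4275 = 0.13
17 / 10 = 1.70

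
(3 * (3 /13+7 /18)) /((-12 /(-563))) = 81635 /936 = 87.22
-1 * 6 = -6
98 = 98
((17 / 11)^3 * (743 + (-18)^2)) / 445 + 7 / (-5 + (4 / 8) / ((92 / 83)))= 7.31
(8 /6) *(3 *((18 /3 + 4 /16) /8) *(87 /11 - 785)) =-53425 /22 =-2428.41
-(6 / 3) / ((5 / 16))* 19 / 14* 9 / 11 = -2736 / 385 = -7.11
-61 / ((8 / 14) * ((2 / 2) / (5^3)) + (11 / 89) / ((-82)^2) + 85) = -31941521500 / 44511080869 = -0.72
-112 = -112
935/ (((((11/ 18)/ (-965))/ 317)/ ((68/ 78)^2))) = -60116450600/ 169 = -355718642.60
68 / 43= 1.58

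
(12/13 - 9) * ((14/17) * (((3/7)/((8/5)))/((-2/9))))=14175/1768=8.02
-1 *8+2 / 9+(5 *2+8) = 10.22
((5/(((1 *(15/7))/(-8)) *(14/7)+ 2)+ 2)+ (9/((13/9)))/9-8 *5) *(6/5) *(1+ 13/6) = -68647/533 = -128.79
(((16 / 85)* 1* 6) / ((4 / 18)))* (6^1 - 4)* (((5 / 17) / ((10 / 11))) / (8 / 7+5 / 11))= 121968 / 59245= 2.06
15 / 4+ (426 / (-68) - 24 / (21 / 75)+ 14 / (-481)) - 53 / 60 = -153070991 / 1717170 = -89.14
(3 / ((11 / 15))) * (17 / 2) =765 / 22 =34.77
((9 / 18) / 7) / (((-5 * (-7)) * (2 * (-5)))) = -1 / 4900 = -0.00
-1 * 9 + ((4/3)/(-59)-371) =-67264/177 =-380.02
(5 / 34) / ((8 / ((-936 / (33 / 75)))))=-39.10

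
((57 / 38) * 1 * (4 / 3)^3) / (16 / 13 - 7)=-416 / 675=-0.62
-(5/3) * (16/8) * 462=-1540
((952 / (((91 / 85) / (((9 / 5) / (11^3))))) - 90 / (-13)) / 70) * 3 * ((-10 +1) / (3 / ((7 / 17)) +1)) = -1898073 / 5017870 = -0.38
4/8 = 1/2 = 0.50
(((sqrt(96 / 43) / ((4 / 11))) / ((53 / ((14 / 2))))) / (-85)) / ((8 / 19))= -0.02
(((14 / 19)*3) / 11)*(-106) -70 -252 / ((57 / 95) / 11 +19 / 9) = -207.66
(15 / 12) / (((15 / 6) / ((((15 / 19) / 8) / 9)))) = 5 / 912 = 0.01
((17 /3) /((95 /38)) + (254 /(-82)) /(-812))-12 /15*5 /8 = 884143 /499380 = 1.77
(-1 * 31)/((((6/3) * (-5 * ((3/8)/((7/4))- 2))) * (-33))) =217/4125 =0.05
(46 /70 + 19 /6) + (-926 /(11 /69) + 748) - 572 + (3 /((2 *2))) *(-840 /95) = -247335653 /43890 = -5635.35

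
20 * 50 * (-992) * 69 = -68448000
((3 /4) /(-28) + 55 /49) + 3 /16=503 /392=1.28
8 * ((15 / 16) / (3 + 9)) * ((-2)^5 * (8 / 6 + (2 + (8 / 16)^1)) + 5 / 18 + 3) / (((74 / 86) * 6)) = -462035 / 31968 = -14.45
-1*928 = -928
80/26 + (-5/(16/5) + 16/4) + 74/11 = 28009/2288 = 12.24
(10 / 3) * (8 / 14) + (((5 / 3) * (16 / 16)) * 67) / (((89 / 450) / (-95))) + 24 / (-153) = -568057738 / 10591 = -53635.89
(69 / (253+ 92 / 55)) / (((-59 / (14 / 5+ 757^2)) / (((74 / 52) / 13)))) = -1166160413 / 4048226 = -288.07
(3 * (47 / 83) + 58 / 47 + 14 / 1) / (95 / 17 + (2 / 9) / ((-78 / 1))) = 394150185 / 130012528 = 3.03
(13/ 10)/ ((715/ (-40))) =-4/ 55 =-0.07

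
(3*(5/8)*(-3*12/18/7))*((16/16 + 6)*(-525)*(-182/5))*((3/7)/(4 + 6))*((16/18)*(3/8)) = -4095/4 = -1023.75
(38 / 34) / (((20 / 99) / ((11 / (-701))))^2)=22532499 / 3341526800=0.01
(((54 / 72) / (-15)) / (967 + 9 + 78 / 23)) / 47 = -23 / 21174440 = -0.00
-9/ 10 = -0.90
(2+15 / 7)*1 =4.14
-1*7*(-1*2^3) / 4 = 14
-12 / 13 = -0.92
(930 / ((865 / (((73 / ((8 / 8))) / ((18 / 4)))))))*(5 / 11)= 45260 / 5709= 7.93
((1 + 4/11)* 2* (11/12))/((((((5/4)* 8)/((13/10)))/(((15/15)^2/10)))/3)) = 39/400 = 0.10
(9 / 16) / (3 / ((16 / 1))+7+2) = 3 / 49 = 0.06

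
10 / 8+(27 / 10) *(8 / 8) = 79 / 20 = 3.95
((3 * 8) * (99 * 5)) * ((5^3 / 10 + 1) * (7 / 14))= 80190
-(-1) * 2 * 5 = 10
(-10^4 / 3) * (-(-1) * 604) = -6040000 / 3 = -2013333.33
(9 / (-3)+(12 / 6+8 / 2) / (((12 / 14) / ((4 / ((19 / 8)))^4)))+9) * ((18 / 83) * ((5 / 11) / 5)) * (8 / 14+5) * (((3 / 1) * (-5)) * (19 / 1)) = -85524217740 / 43835869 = -1951.01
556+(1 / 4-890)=-1335 / 4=-333.75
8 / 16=1 / 2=0.50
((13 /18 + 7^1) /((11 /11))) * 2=139 /9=15.44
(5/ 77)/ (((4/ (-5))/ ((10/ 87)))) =-125/ 13398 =-0.01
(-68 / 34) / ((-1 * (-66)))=-1 / 33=-0.03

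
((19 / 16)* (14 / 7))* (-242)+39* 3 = -1831 / 4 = -457.75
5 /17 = 0.29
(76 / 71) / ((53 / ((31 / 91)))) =2356 / 342433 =0.01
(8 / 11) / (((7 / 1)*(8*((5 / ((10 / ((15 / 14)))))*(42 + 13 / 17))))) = 68 / 119955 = 0.00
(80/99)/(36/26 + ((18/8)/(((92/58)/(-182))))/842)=0.75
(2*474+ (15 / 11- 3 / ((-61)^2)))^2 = 1509972919056900 / 1675346761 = 901289.78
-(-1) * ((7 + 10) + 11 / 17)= 300 / 17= 17.65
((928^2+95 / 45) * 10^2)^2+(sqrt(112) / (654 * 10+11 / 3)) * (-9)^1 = 600729629556250000 / 81-108 * sqrt(7) / 19631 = 7416415179706790.11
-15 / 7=-2.14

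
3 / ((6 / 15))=15 / 2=7.50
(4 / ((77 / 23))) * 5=460 / 77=5.97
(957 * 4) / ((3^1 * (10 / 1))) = 127.60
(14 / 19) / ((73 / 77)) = 1078 / 1387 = 0.78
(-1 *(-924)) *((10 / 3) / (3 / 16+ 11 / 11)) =49280 / 19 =2593.68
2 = 2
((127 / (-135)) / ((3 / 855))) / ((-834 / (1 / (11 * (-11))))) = -2413 / 908226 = -0.00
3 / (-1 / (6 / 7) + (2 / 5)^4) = -11250 / 4279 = -2.63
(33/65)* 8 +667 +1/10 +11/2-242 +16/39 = 84839/195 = 435.07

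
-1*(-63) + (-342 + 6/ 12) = -557/ 2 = -278.50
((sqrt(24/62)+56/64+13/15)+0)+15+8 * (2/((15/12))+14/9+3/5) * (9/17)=2 * sqrt(93)/31+66601/2040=33.27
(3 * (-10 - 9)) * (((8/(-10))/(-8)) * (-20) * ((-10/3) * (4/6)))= -760/3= -253.33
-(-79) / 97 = 79 / 97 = 0.81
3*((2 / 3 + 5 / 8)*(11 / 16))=2.66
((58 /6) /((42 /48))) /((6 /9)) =116 /7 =16.57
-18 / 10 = -9 / 5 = -1.80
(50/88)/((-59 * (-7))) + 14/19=254883/345268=0.74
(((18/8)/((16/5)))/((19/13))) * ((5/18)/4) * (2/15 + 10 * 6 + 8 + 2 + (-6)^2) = 12935/3648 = 3.55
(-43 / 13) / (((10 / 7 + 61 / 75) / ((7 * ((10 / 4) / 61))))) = -790125 / 1866722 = -0.42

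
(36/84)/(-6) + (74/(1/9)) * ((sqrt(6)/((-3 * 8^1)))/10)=-111 * sqrt(6)/40 - 1/14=-6.87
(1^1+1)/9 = 2/9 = 0.22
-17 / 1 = -17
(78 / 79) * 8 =624 / 79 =7.90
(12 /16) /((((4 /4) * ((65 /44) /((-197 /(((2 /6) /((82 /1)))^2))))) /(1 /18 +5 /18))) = -131138172 /65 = -2017510.34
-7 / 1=-7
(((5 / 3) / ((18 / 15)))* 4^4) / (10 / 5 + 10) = 29.63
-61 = -61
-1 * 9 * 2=-18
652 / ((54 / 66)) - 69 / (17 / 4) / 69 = 121888 / 153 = 796.65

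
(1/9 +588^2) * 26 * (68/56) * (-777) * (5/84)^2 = -636108659225/21168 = -30050484.66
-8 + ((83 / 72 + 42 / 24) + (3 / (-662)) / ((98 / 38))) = -5954425 / 1167768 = -5.10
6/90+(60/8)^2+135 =11479/60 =191.32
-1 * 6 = -6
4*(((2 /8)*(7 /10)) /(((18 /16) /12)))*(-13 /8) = -182 /15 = -12.13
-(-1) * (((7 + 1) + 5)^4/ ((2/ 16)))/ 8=28561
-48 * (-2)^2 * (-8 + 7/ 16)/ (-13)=-1452/ 13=-111.69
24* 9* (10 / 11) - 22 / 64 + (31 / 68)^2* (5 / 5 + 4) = 20046421 / 101728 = 197.06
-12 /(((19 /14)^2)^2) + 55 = 6706663 /130321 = 51.46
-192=-192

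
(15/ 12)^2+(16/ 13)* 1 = 581/ 208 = 2.79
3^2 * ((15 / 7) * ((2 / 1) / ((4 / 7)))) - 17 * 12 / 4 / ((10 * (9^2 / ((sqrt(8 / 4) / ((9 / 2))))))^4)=7943330713527989 / 117678973533750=67.50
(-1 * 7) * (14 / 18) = -49 / 9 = -5.44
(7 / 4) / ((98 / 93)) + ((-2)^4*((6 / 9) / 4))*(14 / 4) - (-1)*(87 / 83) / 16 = 308429 / 27888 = 11.06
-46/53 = -0.87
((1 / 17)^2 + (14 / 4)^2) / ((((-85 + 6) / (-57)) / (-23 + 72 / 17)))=-257562195 / 1552508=-165.90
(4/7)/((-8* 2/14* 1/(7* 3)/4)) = -42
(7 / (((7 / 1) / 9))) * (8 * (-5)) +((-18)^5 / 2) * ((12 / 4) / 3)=-945144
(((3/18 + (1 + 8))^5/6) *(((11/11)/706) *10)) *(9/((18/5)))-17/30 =62817219323/164695680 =381.41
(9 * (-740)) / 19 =-6660 / 19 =-350.53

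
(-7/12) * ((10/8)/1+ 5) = -175/48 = -3.65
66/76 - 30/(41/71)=-79587/1558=-51.08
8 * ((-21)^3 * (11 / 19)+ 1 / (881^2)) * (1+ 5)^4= -819780105494016 / 14747059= -55589396.20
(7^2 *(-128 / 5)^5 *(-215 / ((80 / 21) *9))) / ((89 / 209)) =6619706391789568 / 834375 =7933730507.01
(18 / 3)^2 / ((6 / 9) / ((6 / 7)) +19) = 162 / 89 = 1.82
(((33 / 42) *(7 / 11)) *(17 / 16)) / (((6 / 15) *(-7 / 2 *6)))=-85 / 1344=-0.06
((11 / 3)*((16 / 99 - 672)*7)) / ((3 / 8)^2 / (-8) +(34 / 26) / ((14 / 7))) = -442703872 / 16335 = -27101.55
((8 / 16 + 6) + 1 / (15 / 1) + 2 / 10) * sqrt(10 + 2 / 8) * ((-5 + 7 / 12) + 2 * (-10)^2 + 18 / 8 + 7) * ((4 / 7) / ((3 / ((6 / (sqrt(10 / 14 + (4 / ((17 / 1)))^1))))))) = 5204.31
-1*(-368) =368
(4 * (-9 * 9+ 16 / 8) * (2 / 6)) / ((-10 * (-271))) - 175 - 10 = -752183 / 4065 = -185.04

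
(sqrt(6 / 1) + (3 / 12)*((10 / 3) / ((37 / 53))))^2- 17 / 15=265*sqrt(6) / 111 + 1550369 / 246420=12.14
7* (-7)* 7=-343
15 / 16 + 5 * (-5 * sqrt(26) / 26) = 15 / 16 -25 * sqrt(26) / 26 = -3.97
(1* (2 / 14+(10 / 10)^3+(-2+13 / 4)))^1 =67 / 28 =2.39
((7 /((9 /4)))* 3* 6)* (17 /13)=952 /13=73.23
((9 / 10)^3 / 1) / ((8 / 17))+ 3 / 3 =20393 / 8000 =2.55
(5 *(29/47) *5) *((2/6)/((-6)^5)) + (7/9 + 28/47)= 1505227/1096416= 1.37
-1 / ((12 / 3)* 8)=-1 / 32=-0.03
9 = 9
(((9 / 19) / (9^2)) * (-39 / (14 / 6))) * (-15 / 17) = 195 / 2261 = 0.09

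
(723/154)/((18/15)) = 1205/308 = 3.91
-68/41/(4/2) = -34/41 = -0.83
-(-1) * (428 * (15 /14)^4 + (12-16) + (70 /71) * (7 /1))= 386576549 /681884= 566.92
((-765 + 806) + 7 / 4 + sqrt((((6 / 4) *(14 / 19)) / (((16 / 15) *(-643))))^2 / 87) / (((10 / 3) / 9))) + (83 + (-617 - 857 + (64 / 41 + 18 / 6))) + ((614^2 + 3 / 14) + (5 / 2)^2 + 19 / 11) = 567 *sqrt(87) / 11337376 + 2371920413 / 6314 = 375660.50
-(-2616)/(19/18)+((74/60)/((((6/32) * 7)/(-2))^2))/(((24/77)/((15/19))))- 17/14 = 17842639/7182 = 2484.36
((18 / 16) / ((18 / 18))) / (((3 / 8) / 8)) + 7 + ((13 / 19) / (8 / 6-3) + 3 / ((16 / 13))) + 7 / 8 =33.90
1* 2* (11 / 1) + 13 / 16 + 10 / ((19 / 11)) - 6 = 6871 / 304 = 22.60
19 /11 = 1.73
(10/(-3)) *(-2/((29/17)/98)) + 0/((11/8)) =33320/87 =382.99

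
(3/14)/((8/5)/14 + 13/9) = 0.14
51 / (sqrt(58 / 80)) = 102*sqrt(290) / 29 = 59.90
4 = 4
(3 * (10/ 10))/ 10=3/ 10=0.30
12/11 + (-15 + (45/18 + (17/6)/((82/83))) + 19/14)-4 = -423697/37884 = -11.18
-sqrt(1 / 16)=-1 / 4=-0.25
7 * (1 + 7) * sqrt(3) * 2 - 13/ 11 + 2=9/ 11 + 112 * sqrt(3)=194.81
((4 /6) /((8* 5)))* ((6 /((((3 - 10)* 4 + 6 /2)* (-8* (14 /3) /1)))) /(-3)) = -1 /28000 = -0.00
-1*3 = -3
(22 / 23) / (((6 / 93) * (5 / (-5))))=-341 / 23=-14.83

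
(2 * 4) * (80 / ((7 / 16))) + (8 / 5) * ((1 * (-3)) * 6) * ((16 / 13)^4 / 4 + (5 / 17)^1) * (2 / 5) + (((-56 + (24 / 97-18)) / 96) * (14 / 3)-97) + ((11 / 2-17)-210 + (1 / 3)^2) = 671094353562923 / 593423321400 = 1130.89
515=515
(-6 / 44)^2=9 / 484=0.02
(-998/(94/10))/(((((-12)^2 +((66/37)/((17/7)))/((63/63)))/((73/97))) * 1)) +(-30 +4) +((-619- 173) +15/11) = -1865422422008/2282732331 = -817.19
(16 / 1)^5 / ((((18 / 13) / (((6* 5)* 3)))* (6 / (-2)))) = -68157440 / 3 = -22719146.67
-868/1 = -868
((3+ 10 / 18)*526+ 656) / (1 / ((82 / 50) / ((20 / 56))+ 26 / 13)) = 18734464 / 1125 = 16652.86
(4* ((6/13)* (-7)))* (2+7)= -1512/13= -116.31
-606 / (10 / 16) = -4848 / 5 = -969.60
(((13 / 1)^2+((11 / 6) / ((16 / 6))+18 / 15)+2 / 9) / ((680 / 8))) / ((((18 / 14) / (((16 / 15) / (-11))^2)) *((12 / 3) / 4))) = 811664 / 55130625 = 0.01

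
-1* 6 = -6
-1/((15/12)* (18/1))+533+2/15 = 23989/45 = 533.09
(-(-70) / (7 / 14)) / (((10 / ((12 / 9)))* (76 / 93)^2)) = 20181 / 722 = 27.95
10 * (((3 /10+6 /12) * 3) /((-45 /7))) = -56 /15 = -3.73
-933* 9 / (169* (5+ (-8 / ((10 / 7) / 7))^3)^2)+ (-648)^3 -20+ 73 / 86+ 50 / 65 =-24907607881252038139993729 / 91539170588290646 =-272097810.38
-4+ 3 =-1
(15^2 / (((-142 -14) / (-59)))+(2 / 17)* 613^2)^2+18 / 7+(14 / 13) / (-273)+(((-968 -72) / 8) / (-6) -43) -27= 10731908107104823 / 5470192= 1961888743.05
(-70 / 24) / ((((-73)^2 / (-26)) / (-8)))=-1820 / 15987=-0.11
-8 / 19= -0.42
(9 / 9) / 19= 1 / 19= 0.05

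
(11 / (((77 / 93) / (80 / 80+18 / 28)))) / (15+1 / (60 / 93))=21390 / 16219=1.32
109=109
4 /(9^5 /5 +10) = 20 /59099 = 0.00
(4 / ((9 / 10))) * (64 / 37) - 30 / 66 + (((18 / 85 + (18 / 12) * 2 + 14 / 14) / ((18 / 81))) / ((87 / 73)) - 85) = -558586637 / 9029295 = -61.86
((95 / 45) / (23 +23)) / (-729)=-19 / 301806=-0.00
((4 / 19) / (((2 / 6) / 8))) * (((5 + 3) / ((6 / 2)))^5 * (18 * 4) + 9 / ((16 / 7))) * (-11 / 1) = -92312110 / 171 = -539836.90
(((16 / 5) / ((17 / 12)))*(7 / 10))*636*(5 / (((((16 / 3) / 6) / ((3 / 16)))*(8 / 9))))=1193.20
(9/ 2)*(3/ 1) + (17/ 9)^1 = 277/ 18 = 15.39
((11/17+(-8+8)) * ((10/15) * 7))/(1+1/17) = 2.85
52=52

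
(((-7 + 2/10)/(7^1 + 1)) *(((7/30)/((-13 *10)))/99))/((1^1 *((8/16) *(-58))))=-119/223938000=-0.00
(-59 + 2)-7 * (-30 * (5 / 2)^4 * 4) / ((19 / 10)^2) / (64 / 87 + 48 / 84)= 990950979 / 143678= 6897.03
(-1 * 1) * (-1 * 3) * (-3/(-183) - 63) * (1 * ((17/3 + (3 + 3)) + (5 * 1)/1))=-192100/61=-3149.18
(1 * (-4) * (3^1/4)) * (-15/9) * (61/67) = 305/67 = 4.55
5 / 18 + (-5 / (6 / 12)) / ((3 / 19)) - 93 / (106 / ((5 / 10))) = -121147 / 1908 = -63.49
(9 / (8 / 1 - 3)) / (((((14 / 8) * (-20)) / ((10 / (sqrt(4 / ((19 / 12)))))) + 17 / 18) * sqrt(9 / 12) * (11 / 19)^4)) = -10640449008 * sqrt(19) / 13544462305 - 4546117764 * sqrt(3) / 13544462305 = -4.01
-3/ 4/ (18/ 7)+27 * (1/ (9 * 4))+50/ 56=227/ 168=1.35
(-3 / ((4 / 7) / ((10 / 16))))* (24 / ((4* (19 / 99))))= -31185 / 304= -102.58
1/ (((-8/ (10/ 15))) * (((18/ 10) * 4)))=-5/ 432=-0.01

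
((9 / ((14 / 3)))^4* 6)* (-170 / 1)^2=11518983675 / 4802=2398788.77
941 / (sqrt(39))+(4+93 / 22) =181 / 22+941*sqrt(39) / 39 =158.91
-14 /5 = -2.80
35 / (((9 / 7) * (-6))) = -245 / 54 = -4.54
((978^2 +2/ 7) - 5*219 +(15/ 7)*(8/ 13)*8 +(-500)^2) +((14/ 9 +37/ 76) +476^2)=89132031011/ 62244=1431977.88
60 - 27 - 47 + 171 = 157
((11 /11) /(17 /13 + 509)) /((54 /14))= 91 /179118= 0.00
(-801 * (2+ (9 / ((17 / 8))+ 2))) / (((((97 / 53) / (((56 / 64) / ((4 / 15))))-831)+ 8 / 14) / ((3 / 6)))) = 312029550 / 78509927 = 3.97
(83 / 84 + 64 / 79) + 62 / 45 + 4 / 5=395771 / 99540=3.98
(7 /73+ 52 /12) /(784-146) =485 /69861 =0.01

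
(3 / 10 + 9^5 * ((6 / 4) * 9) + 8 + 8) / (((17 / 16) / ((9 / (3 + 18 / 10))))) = 23915334 / 17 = 1406784.35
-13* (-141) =1833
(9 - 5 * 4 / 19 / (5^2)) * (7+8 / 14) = 45103 / 665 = 67.82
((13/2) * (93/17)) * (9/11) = 29.09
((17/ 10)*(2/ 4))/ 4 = 17/ 80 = 0.21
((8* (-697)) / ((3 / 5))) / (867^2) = -1640 / 132651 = -0.01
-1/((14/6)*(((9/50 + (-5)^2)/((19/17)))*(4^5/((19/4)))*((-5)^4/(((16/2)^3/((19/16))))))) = -228/3745525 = -0.00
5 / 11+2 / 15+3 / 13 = 1756 / 2145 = 0.82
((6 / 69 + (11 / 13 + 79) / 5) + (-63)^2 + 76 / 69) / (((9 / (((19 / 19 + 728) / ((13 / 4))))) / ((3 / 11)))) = 27094.72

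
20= 20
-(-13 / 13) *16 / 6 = 8 / 3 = 2.67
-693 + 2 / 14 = -4850 / 7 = -692.86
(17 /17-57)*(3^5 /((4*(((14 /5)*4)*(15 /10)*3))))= -135 /2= -67.50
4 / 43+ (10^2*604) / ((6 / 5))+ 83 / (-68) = 441514109 / 8772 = 50332.21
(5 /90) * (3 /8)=1 /48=0.02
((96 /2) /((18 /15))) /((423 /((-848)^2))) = 68000.38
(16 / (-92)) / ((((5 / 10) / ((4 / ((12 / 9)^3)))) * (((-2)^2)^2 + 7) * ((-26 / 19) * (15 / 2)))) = 171 / 68770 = 0.00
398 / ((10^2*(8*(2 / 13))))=2587 / 800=3.23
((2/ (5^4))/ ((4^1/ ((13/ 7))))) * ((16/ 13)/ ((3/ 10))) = 16/ 2625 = 0.01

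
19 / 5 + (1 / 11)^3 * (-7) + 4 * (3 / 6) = 38564 / 6655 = 5.79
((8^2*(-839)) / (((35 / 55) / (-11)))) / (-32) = -203038 / 7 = -29005.43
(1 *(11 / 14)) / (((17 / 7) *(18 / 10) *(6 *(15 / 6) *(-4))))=-11 / 3672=-0.00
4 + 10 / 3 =22 / 3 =7.33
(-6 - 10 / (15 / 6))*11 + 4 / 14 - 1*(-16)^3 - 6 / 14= 27901 / 7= 3985.86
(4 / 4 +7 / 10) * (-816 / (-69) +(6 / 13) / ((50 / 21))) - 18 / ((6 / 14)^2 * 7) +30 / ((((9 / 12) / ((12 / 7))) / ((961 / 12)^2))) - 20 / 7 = 690337562093 / 1569750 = 439775.48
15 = 15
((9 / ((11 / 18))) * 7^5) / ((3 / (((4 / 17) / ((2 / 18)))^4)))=1524382530048 / 918731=1659226.18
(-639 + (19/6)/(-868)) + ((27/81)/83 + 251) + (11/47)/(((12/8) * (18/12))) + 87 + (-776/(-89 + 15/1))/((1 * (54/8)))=-2025157953691/6765363864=-299.34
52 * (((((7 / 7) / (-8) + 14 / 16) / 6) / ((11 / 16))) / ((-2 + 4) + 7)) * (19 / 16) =247 / 198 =1.25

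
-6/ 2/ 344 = -3/ 344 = -0.01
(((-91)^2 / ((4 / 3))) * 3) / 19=74529 / 76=980.64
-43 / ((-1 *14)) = 43 / 14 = 3.07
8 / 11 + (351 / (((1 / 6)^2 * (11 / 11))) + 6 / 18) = 417023 / 33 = 12637.06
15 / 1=15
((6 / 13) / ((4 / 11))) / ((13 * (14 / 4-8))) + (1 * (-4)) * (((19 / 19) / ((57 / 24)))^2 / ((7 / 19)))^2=-8501267 / 8968323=-0.95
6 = 6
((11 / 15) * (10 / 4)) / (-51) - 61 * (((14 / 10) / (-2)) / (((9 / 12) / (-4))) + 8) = -1095127 / 1530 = -715.77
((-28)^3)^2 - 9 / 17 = 8192135159 / 17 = 481890303.47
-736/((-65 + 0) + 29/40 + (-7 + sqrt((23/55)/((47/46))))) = 5416960 * sqrt(5170)/4201941357 + 43393588480/4201941357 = 10.42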